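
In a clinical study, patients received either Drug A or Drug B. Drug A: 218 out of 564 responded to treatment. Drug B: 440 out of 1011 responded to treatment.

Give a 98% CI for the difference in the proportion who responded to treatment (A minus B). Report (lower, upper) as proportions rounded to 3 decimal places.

Sample proportions: 218/564 = 0.3865, 440/1011 = 0.4352.
Each SE is √(p̂(1−p̂)/n): √(0.3865·0.6135/564) = 0.02050 and √(0.4352·0.5648/1011) = 0.01559.
SE(p̂₁ − p̂₂) = √(SE₁² + SE₂²) = √(0.00042025 + 0.0002430481) = 0.02575, since the two samples are independent.
At 98% confidence z* = 2.326; margin = 2.326 × 0.02575 = 0.05989.
The difference is 0.3865 − 0.4352 = -0.0487, so the interval is -0.0487 ± 0.05989 = (-0.109, 0.011).

(-0.109, 0.011)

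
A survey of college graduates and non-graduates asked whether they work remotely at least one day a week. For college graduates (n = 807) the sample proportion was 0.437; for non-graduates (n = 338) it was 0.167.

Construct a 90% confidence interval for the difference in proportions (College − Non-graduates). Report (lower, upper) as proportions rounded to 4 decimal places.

(0.2260, 0.3140)

SE₁ = √(p̂₁(1−p̂₁)/n₁) = √(0.4370·0.5630/807) = 0.01746; SE₂ = √(0.1670·0.8330/338) = 0.02029.
Independent samples: SE of the difference = √(SE₁² + SE₂²) = √(0.0003048516 + 0.0004116841) = 0.02677.
z* for 90% confidence is 1.645, so the margin of error is 1.645 × 0.02677 = 0.04404.
Point estimate p̂₁ − p̂₂ = 0.4370 − 0.1670 = 0.2700.
0.2700 ± 0.04404 → (0.2260, 0.3140).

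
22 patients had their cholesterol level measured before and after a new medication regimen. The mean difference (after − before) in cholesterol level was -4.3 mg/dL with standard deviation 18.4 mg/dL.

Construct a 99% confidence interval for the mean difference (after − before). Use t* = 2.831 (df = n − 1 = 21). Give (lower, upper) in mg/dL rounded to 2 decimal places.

(-15.41, 6.81)

Paired design: SE = s_d/√n = 18.4/√22 = 3.9229.
t* = 2.831; margin of error = 2.831 × 3.9229 = 11.1057.
-4.3 ± 11.1057 → (-15.41, 6.81).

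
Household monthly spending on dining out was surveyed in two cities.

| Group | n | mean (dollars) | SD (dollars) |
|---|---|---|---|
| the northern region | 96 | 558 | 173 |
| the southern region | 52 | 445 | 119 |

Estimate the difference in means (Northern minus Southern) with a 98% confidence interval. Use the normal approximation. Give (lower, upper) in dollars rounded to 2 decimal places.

(56.79, 169.21)

SE₁ = s₁/√n₁ = 173/√96 = 17.6567; SE₂ = 119/√52 = 16.5023.
Independent samples, unequal variances: SE_diff = √(SE₁² + SE₂²) = √(311.75905489 + 272.32590529) = 24.1678.
z* = 2.326, so margin of error = 2.326 × 24.1678 = 56.2143.
Difference in means = 558 − 445 = 113.0000.
113.0000 ± 56.2143 → (56.79, 169.21).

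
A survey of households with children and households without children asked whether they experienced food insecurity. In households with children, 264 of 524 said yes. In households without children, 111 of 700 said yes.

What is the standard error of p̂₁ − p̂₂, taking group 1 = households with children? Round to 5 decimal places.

Sample proportions: 264/524 = 0.5038, 111/700 = 0.1586.
Each SE is √(p̂(1−p̂)/n): √(0.5038·0.4962/524) = 0.02184 and √(0.1586·0.8414/700) = 0.01381.
SE(p̂₁ − p̂₂) = √(SE₁² + SE₂²) = √(0.0004769856 + 0.0001907161) = 0.02584, since the two samples are independent.

0.02584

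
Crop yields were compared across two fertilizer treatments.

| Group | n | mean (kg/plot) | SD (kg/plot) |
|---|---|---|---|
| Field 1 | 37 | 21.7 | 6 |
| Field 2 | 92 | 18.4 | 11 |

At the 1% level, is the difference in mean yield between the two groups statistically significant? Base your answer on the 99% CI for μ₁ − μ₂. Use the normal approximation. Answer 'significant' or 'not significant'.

Per-group SEs: s₁/√n₁ = 6/√37 = 0.9864, s₂/√n₂ = 11/√92 = 1.1468.
Unpooled SE of the difference: √(0.97298496 + 1.31515024) = 1.5127.
Margin of error = z* · SE = 2.576 × 1.5127 = 3.8967.
x̄₁ − x̄₂ = 21.7 − 18.4 = 3.3000.
CI: 3.3000 ± 3.8967 = (-0.5967, 7.1967).
The interval (-0.5967, 7.1967) contains 0, so the difference is not significant.

not significant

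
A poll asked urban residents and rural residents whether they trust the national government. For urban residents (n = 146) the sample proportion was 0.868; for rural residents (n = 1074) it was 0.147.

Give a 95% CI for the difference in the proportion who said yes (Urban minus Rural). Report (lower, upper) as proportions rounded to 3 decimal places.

The two standard errors are √(0.8680×0.1320/146) = 0.02801 and √(0.1470×0.8530/1074) = 0.01081.
Because the samples are independent, SE_diff = √(0.02801² + 0.01081²) = 0.03002.
Using z* = 1.960 for 95%, ME = 1.960 × 0.03002 = 0.05884.
p̂₁ − p̂₂ = 0.7210; interval 0.7210 ± 0.05884 gives (0.662, 0.780).

(0.662, 0.780)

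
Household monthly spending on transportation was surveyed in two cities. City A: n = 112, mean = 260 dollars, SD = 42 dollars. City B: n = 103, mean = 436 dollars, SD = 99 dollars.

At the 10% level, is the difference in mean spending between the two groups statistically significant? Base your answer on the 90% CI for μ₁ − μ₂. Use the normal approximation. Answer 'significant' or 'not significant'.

significant

Standard errors of each mean: 42/√112 = 3.9686 and 99/√103 = 9.7548.
SE(x̄₁ − x̄₂) = √(3.9686² + 9.7548²) = 10.5312 for independent samples with unequal variances.
With z* = 1.645, the margin is 1.645 × 10.5312 = 17.3238.
x̄₁ − x̄₂ = 260 − 436 = -176.0000; the interval is -176.0000 ± 17.3238 = (-193.3238, -158.6762).
The interval (-193.3238, -158.6762) does not contain 0, so the difference is significant.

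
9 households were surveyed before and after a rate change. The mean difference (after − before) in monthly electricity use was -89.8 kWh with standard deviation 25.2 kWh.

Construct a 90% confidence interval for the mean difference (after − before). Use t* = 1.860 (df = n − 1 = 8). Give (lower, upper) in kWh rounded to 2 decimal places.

Paired design: SE = s_d/√n = 25.2/√9 = 8.4000.
t* = 1.860; margin of error = 1.860 × 8.4000 = 15.6240.
-89.8 ± 15.6240 → (-105.42, -74.18).

(-105.42, -74.18)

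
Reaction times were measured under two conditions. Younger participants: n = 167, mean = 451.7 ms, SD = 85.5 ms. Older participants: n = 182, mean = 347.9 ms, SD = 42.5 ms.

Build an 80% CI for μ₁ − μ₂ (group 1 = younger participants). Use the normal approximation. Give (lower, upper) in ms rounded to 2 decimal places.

(94.41, 113.19)

SE₁ = s₁/√n₁ = 85.5/√167 = 6.6162; SE₂ = 42.5/√182 = 3.1503.
Independent samples, unequal variances: SE_diff = √(SE₁² + SE₂²) = √(43.77410244 + 9.92439009) = 7.3279.
z* = 1.282, so margin of error = 1.282 × 7.3279 = 9.3944.
Difference in means = 451.7 − 347.9 = 103.8000.
103.8000 ± 9.3944 → (94.41, 113.19).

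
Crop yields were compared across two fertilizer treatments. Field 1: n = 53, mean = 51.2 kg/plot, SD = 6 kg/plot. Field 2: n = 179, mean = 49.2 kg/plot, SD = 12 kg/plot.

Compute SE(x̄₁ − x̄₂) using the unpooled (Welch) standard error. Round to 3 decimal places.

Standard errors of each mean: 6/√53 = 0.8242 and 12/√179 = 0.8969.
SE(x̄₁ − x̄₂) = √(0.8242² + 0.8969²) = 1.2181 for independent samples with unequal variances.

1.218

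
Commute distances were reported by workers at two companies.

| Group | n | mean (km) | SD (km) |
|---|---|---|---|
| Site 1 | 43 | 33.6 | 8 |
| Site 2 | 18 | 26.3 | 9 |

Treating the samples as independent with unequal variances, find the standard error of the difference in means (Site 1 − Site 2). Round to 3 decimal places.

2.447

Per-group SEs: s₁/√n₁ = 8/√43 = 1.2200, s₂/√n₂ = 9/√18 = 2.1213.
Unpooled SE of the difference: √(1.4884 + 4.49991369) = 2.4471.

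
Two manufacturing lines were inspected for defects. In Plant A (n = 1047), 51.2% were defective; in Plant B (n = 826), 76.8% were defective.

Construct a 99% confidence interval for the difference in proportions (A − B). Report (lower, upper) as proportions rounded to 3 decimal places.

SE₁ = √(p̂₁(1−p̂₁)/n₁) = √(0.5120·0.4880/1047) = 0.01545; SE₂ = √(0.7680·0.2320/826) = 0.01469.
Independent samples: SE of the difference = √(SE₁² + SE₂²) = √(0.0002387025 + 0.0002157961) = 0.02132.
z* for 99% confidence is 2.576, so the margin of error is 2.576 × 0.02132 = 0.05492.
Point estimate p̂₁ − p̂₂ = 0.5120 − 0.7680 = -0.2560.
-0.2560 ± 0.05492 → (-0.311, -0.201).

(-0.311, -0.201)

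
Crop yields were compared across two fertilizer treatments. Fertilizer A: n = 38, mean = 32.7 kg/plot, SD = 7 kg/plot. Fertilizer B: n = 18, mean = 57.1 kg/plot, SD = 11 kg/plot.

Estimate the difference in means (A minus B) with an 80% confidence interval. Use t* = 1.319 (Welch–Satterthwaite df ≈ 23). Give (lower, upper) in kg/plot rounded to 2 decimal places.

(-28.13, -20.67)

Standard errors of each mean: 7/√38 = 1.1355 and 11/√18 = 2.5927.
SE(x̄₁ − x̄₂) = √(1.1355² + 2.5927²) = 2.8305 for independent samples with unequal variances.
With t* = 1.319, the margin is 1.319 × 2.8305 = 3.7334.
x̄₁ − x̄₂ = 32.7 − 57.1 = -24.4000; the interval is -24.4000 ± 3.7334 = (-28.13, -20.67).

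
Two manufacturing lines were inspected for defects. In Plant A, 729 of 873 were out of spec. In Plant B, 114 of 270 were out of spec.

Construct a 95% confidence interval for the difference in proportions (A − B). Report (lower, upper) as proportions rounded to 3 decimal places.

(0.349, 0.477)

p̂₁ = 729/873 = 0.8351 and p̂₂ = 114/270 = 0.4222.
SE₁ = √(p̂₁(1−p̂₁)/n₁) = √(0.8351·0.1649/873) = 0.01256; SE₂ = √(0.4222·0.5778/270) = 0.03006.
Independent samples: SE of the difference = √(SE₁² + SE₂²) = √(0.0001577536 + 0.0009036036) = 0.03258.
z* for 95% confidence is 1.960, so the margin of error is 1.960 × 0.03258 = 0.06386.
Point estimate p̂₁ − p̂₂ = 0.8351 − 0.4222 = 0.4129.
0.4129 ± 0.06386 → (0.349, 0.477).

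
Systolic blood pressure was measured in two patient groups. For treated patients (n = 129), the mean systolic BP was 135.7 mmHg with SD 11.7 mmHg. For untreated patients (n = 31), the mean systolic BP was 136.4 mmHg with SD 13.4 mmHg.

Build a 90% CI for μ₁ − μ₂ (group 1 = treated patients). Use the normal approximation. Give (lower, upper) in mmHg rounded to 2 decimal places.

(-5.01, 3.61)

SE₁ = s₁/√n₁ = 11.7/√129 = 1.0301; SE₂ = 13.4/√31 = 2.4067.
Independent samples, unequal variances: SE_diff = √(SE₁² + SE₂²) = √(1.06110601 + 5.79220489) = 2.6179.
z* = 1.645, so margin of error = 1.645 × 2.6179 = 4.3064.
Difference in means = 135.7 − 136.4 = -0.7000.
-0.7000 ± 4.3064 → (-5.01, 3.61).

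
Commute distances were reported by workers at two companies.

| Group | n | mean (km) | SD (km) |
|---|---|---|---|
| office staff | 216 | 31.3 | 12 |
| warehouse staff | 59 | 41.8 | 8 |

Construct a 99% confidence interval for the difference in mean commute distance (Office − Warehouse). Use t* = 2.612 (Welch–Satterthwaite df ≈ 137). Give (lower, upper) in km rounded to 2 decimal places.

(-13.96, -7.04)

SE₁ = s₁/√n₁ = 12/√216 = 0.8165; SE₂ = 8/√59 = 1.0415.
Independent samples, unequal variances: SE_diff = √(SE₁² + SE₂²) = √(0.66667225 + 1.08472225) = 1.3234.
t* = 2.612, so margin of error = 2.612 × 1.3234 = 3.4567.
Difference in means = 31.3 − 41.8 = -10.5000.
-10.5000 ± 3.4567 → (-13.96, -7.04).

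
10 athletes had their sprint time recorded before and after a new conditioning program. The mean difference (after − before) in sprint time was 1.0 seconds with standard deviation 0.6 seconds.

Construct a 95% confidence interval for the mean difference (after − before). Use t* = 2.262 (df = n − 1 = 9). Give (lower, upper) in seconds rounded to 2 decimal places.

This is a matched-pairs design, so SE = s_d/√n = 0.6/√10 = 0.1897.
Margin = 2.262 × 0.1897 = 0.4291; the interval is 1.0 ± 0.4291 = (0.57, 1.43).

(0.57, 1.43)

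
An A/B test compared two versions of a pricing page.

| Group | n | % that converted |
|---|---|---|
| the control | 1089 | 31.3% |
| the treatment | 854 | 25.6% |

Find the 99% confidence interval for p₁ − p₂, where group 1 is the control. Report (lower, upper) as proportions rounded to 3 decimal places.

(0.004, 0.110)

Each SE is √(p̂(1−p̂)/n): √(0.3130·0.6870/1089) = 0.01405 and √(0.2560·0.7440/854) = 0.01493.
SE(p̂₁ − p̂₂) = √(SE₁² + SE₂²) = √(0.0001974025 + 0.0002229049) = 0.02050, since the two samples are independent.
At 99% confidence z* = 2.576; margin = 2.576 × 0.02050 = 0.05281.
The difference is 0.3130 − 0.2560 = 0.0570, so the interval is 0.0570 ± 0.05281 = (0.004, 0.110).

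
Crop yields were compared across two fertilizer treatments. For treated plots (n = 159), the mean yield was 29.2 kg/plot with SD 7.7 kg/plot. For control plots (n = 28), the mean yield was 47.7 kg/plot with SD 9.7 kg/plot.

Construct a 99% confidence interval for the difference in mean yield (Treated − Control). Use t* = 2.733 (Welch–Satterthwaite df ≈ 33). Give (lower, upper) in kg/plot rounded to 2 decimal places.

Standard errors of each mean: 7.7/√159 = 0.6106 and 9.7/√28 = 1.8331.
SE(x̄₁ − x̄₂) = √(0.6106² + 1.8331²) = 1.9321 for independent samples with unequal variances.
With t* = 2.733, the margin is 2.733 × 1.9321 = 5.2804.
x̄₁ − x̄₂ = 29.2 − 47.7 = -18.5000; the interval is -18.5000 ± 5.2804 = (-23.78, -13.22).

(-23.78, -13.22)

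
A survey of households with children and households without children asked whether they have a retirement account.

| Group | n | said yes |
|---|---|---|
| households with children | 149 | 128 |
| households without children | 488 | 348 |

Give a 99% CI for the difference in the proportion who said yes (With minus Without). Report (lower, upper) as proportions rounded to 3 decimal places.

(0.056, 0.236)

p̂₁ = 128/149 = 0.8591 and p̂₂ = 348/488 = 0.7131.
SE₁ = √(p̂₁(1−p̂₁)/n₁) = √(0.8591·0.1409/149) = 0.02850; SE₂ = √(0.7131·0.2869/488) = 0.02048.
Independent samples: SE of the difference = √(SE₁² + SE₂²) = √(0.00081225 + 0.0004194304) = 0.03510.
z* for 99% confidence is 2.576, so the margin of error is 2.576 × 0.03510 = 0.09042.
Point estimate p̂₁ − p̂₂ = 0.8591 − 0.7131 = 0.1460.
0.1460 ± 0.09042 → (0.056, 0.236).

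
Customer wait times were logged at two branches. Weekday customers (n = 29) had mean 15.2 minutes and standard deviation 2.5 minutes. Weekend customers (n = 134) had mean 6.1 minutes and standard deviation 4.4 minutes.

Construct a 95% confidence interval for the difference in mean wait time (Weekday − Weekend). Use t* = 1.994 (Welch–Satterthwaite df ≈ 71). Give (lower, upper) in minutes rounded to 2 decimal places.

Standard errors of each mean: 2.5/√29 = 0.4642 and 4.4/√134 = 0.3801.
SE(x̄₁ − x̄₂) = √(0.4642² + 0.3801²) = 0.6000 for independent samples with unequal variances.
With t* = 1.994, the margin is 1.994 × 0.6000 = 1.1964.
x̄₁ − x̄₂ = 15.2 − 6.1 = 9.1000; the interval is 9.1000 ± 1.1964 = (7.90, 10.30).

(7.90, 10.30)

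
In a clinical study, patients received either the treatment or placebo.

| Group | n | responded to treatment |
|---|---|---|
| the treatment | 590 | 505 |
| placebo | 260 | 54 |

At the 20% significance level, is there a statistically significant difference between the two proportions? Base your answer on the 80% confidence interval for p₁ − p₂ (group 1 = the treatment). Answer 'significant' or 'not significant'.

significant

p̂₁ = 505/590 = 0.8559 and p̂₂ = 54/260 = 0.2077.
SE₁ = √(p̂₁(1−p̂₁)/n₁) = √(0.8559·0.1441/590) = 0.01446; SE₂ = √(0.2077·0.7923/260) = 0.02516.
Independent samples: SE of the difference = √(SE₁² + SE₂²) = √(0.0002090916 + 0.0006330256) = 0.02902.
z* for 80% confidence is 1.282, so the margin of error is 1.282 × 0.02902 = 0.03720.
Point estimate p̂₁ − p̂₂ = 0.8559 − 0.2077 = 0.6482.
0.6482 ± 0.03720 → (0.61100, 0.68540).
The interval (0.61100, 0.68540) does not contain 0, so the difference is significant.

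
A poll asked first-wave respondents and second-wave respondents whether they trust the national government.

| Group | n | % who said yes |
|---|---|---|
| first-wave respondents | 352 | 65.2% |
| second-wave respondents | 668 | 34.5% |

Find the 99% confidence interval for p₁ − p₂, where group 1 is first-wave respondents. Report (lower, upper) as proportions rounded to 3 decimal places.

Each SE is √(p̂(1−p̂)/n): √(0.6520·0.3480/352) = 0.02539 and √(0.3450·0.6550/668) = 0.01839.
SE(p̂₁ − p̂₂) = √(SE₁² + SE₂²) = √(0.0006446521 + 0.0003381921) = 0.03135, since the two samples are independent.
At 99% confidence z* = 2.576; margin = 2.576 × 0.03135 = 0.08076.
The difference is 0.6520 − 0.3450 = 0.3070, so the interval is 0.3070 ± 0.08076 = (0.226, 0.388).

(0.226, 0.388)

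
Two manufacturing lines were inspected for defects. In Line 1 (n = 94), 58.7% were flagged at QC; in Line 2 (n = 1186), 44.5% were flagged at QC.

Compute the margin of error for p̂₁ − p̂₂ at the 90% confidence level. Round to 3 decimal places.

0.087

Each SE is √(p̂(1−p̂)/n): √(0.5870·0.4130/94) = 0.05078 and √(0.4450·0.5550/1186) = 0.01443.
SE(p̂₁ − p̂₂) = √(SE₁² + SE₂²) = √(0.0025786084 + 0.0002082249) = 0.05279, since the two samples are independent.
At 90% confidence z* = 1.645; margin = 1.645 × 0.05279 = 0.08684.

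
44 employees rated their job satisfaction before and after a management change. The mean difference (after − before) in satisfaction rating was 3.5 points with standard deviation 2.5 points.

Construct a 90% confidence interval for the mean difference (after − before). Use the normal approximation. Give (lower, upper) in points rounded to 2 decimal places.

(2.88, 4.12)

Paired design: SE = s_d/√n = 2.5/√44 = 0.3769.
z* = 1.645; margin of error = 1.645 × 0.3769 = 0.6200.
3.5 ± 0.6200 → (2.88, 4.12).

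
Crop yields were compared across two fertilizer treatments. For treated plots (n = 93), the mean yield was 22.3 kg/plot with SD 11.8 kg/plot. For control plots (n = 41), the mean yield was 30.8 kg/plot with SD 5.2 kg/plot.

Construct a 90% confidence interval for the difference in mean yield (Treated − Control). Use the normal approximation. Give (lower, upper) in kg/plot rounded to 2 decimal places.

Standard errors of each mean: 11.8/√93 = 1.2236 and 5.2/√41 = 0.8121.
SE(x̄₁ − x̄₂) = √(1.2236² + 0.8121²) = 1.4686 for independent samples with unequal variances.
With z* = 1.645, the margin is 1.645 × 1.4686 = 2.4158.
x̄₁ − x̄₂ = 22.3 − 30.8 = -8.5000; the interval is -8.5000 ± 2.4158 = (-10.92, -6.08).

(-10.92, -6.08)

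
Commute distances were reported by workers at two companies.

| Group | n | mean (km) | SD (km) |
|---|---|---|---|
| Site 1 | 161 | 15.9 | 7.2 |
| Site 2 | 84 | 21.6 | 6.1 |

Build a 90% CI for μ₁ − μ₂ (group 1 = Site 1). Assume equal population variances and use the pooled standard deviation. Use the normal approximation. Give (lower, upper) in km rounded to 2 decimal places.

(-7.22, -4.18)

Pooled variance s_p² = [160·7.2² + 83·6.1²] / (161+84−2) = 46.8429, so s_p = 6.8442.
SE_diff = s_p·√(1/n₁ + 1/n₂) = 6.8442·√(1/161 + 1/84) = 0.9212.
z* = 1.645; margin = 1.645 × 0.9212 = 1.5154.
Difference = 15.9 − 21.6 = -5.7000.
-5.7000 ± 1.5154 → (-7.22, -4.18).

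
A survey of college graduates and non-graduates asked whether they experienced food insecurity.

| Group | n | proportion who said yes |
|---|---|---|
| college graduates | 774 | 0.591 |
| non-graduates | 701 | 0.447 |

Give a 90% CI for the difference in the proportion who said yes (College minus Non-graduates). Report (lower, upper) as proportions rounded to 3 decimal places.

SE₁ = √(p̂₁(1−p̂₁)/n₁) = √(0.5910·0.4090/774) = 0.01767; SE₂ = √(0.4470·0.5530/701) = 0.01878.
Independent samples: SE of the difference = √(SE₁² + SE₂²) = √(0.0003122289 + 0.0003526884) = 0.02579.
z* for 90% confidence is 1.645, so the margin of error is 1.645 × 0.02579 = 0.04242.
Point estimate p̂₁ − p̂₂ = 0.5910 − 0.4470 = 0.1440.
0.1440 ± 0.04242 → (0.102, 0.186).

(0.102, 0.186)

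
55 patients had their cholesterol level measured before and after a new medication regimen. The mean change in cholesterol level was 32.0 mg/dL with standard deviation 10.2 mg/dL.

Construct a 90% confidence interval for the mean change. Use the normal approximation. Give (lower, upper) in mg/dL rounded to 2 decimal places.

(29.74, 34.26)

Paired design: SE = s_d/√n = 10.2/√55 = 1.3754.
z* = 1.645; margin of error = 1.645 × 1.3754 = 2.2625.
32.0 ± 2.2625 → (29.74, 34.26).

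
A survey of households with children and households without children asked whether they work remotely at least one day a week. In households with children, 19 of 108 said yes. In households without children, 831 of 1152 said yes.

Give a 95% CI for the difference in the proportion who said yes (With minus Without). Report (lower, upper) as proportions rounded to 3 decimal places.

(-0.622, -0.469)

First, p̂₁ = 19/108 = 0.1759; p̂₂ = 831/1152 = 0.7214.
The two standard errors are √(0.1759×0.8241/108) = 0.03664 and √(0.7214×0.2786/1152) = 0.01321.
Because the samples are independent, SE_diff = √(0.03664² + 0.01321²) = 0.03895.
Using z* = 1.960 for 95%, ME = 1.960 × 0.03895 = 0.07634.
p̂₁ − p̂₂ = -0.5455; interval -0.5455 ± 0.07634 gives (-0.622, -0.469).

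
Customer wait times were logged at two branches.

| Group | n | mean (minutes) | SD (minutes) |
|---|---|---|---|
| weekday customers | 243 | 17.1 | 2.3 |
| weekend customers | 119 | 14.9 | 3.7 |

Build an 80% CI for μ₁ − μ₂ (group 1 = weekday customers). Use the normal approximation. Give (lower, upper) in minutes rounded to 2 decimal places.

Per-group SEs: s₁/√n₁ = 2.3/√243 = 0.1475, s₂/√n₂ = 3.7/√119 = 0.3392.
Unpooled SE of the difference: √(0.02175625 + 0.11505664) = 0.3699.
Margin of error = z* · SE = 1.282 × 0.3699 = 0.4742.
x̄₁ − x̄₂ = 17.1 − 14.9 = 2.2000.
CI: 2.2000 ± 0.4742 = (1.73, 2.67).

(1.73, 2.67)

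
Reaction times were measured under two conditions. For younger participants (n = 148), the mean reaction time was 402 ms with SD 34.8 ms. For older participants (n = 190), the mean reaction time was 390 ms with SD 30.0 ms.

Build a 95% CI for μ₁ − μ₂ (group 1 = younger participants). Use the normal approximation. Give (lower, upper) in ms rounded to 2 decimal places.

(4.96, 19.04)

SE₁ = s₁/√n₁ = 34.8/√148 = 2.8605; SE₂ = 30.0/√190 = 2.1764.
Independent samples, unequal variances: SE_diff = √(SE₁² + SE₂²) = √(8.18246025 + 4.73671696) = 3.5943.
z* = 1.960, so margin of error = 1.960 × 3.5943 = 7.0448.
Difference in means = 402 − 390 = 12.0000.
12.0000 ± 7.0448 → (4.96, 19.04).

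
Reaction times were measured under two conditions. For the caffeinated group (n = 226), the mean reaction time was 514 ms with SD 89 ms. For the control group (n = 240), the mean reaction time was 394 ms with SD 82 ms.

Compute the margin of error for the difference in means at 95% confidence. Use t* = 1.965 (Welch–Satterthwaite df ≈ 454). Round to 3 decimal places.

SE₁ = s₁/√n₁ = 89/√226 = 5.9202; SE₂ = 82/√240 = 5.2931.
Independent samples, unequal variances: SE_diff = √(SE₁² + SE₂²) = √(35.04876804 + 28.01690761) = 7.9414.
t* = 1.965, so margin of error = 1.965 × 7.9414 = 15.6049.

15.605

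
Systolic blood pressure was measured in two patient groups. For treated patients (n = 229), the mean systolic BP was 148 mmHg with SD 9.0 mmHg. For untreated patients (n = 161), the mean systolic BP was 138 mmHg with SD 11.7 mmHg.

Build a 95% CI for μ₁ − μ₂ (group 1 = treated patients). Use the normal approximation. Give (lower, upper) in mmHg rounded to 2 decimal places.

Per-group SEs: s₁/√n₁ = 9.0/√229 = 0.5947, s₂/√n₂ = 11.7/√161 = 0.9221.
Unpooled SE of the difference: √(0.35366809 + 0.85026841) = 1.0972.
Margin of error = z* · SE = 1.960 × 1.0972 = 2.1505.
x̄₁ − x̄₂ = 148 − 138 = 10.0000.
CI: 10.0000 ± 2.1505 = (7.85, 12.15).

(7.85, 12.15)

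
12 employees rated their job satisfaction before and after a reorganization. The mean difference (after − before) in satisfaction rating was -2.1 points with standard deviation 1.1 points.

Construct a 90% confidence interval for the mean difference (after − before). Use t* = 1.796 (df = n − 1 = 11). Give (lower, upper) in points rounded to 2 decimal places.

Paired design: SE = s_d/√n = 1.1/√12 = 0.3175.
t* = 1.796; margin of error = 1.796 × 0.3175 = 0.5702.
-2.1 ± 0.5702 → (-2.67, -1.53).

(-2.67, -1.53)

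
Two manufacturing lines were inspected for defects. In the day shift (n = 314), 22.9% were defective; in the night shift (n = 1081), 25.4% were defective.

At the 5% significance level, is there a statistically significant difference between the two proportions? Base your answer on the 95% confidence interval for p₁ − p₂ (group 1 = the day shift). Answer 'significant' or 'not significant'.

not significant

SE₁ = √(p̂₁(1−p̂₁)/n₁) = √(0.2290·0.7710/314) = 0.02371; SE₂ = √(0.2540·0.7460/1081) = 0.01324.
Independent samples: SE of the difference = √(SE₁² + SE₂²) = √(0.0005621641 + 0.0001752976) = 0.02716.
z* for 95% confidence is 1.960, so the margin of error is 1.960 × 0.02716 = 0.05323.
Point estimate p̂₁ − p̂₂ = 0.2290 − 0.2540 = -0.0250.
-0.0250 ± 0.05323 → (-0.07823, 0.02823).
The interval (-0.07823, 0.02823) contains 0, so the difference is not significant.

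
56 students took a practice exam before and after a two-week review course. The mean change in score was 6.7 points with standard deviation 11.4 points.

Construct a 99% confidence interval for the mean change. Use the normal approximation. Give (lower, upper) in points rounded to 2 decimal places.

Paired design: SE = s_d/√n = 11.4/√56 = 1.5234.
z* = 2.576; margin of error = 2.576 × 1.5234 = 3.9243.
6.7 ± 3.9243 → (2.78, 10.62).

(2.78, 10.62)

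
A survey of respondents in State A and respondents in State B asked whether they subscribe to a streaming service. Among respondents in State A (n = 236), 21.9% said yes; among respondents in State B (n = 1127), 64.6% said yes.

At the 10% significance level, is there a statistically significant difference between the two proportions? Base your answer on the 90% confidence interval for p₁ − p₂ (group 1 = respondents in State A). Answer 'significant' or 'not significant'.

significant

SE₁ = √(p̂₁(1−p̂₁)/n₁) = √(0.2190·0.7810/236) = 0.02692; SE₂ = √(0.6460·0.3540/1127) = 0.01424.
Independent samples: SE of the difference = √(SE₁² + SE₂²) = √(0.0007246864 + 0.0002027776) = 0.03045.
z* for 90% confidence is 1.645, so the margin of error is 1.645 × 0.03045 = 0.05009.
Point estimate p̂₁ − p̂₂ = 0.2190 − 0.6460 = -0.4270.
-0.4270 ± 0.05009 → (-0.47709, -0.37691).
The interval (-0.47709, -0.37691) does not contain 0, so the difference is significant.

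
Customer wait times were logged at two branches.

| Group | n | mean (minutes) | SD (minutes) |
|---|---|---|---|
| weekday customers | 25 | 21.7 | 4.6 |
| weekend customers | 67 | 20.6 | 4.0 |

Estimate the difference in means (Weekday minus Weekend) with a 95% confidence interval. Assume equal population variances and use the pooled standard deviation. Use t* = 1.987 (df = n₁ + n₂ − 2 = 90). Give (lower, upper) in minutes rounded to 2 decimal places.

Pooled variance s_p² = [24·4.6² + 66·4.0²] / (25+67−2) = 17.3760, so s_p = 4.1685.
SE_diff = s_p·√(1/n₁ + 1/n₂) = 4.1685·√(1/25 + 1/67) = 0.9769.
t* = 1.987; margin = 1.987 × 0.9769 = 1.9411.
Difference = 21.7 − 20.6 = 1.1000.
1.1000 ± 1.9411 → (-0.84, 3.04).

(-0.84, 3.04)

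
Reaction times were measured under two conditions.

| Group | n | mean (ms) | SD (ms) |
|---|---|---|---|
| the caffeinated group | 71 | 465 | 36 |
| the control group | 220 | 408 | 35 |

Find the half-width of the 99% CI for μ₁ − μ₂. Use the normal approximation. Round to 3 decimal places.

Per-group SEs: s₁/√n₁ = 36/√71 = 4.2724, s₂/√n₂ = 35/√220 = 2.3597.
Unpooled SE of the difference: √(18.25340176 + 5.56818409) = 4.8807.
Margin of error = z* · SE = 2.576 × 4.8807 = 12.5727.

12.573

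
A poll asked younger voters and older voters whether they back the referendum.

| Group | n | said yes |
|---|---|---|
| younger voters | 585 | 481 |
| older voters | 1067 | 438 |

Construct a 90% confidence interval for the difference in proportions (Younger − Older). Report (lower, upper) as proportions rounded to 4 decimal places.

First, p̂₁ = 481/585 = 0.8222; p̂₂ = 438/1067 = 0.4105.
The two standard errors are √(0.8222×0.1778/585) = 0.01581 and √(0.4105×0.5895/1067) = 0.01506.
Because the samples are independent, SE_diff = √(0.01581² + 0.01506²) = 0.02183.
Using z* = 1.645 for 90%, ME = 1.645 × 0.02183 = 0.03591.
p̂₁ − p̂₂ = 0.4117; interval 0.4117 ± 0.03591 gives (0.3758, 0.4476).

(0.3758, 0.4476)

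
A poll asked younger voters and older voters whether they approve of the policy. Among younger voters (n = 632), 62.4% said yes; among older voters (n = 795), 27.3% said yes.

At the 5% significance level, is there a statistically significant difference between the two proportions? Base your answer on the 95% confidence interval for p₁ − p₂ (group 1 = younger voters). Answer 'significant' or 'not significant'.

significant

Each SE is √(p̂(1−p̂)/n): √(0.6240·0.3760/632) = 0.01927 and √(0.2730·0.7270/795) = 0.01580.
SE(p̂₁ − p̂₂) = √(SE₁² + SE₂²) = √(0.0003713329 + 0.00024964) = 0.02492, since the two samples are independent.
At 95% confidence z* = 1.960; margin = 1.960 × 0.02492 = 0.04884.
The difference is 0.6240 − 0.2730 = 0.3510, so the interval is 0.3510 ± 0.04884 = (0.30216, 0.39984).
The interval (0.30216, 0.39984) does not contain 0, so the difference is significant.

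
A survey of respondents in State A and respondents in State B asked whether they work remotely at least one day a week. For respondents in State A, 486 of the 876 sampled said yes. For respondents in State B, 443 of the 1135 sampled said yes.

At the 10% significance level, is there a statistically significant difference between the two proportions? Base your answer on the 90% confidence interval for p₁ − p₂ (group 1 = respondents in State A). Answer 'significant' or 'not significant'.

p̂₁ = 486/876 = 0.5548 and p̂₂ = 443/1135 = 0.3903.
SE₁ = √(p̂₁(1−p̂₁)/n₁) = √(0.5548·0.4452/876) = 0.01679; SE₂ = √(0.3903·0.6097/1135) = 0.01448.
Independent samples: SE of the difference = √(SE₁² + SE₂²) = √(0.0002819041 + 0.0002096704) = 0.02217.
z* for 90% confidence is 1.645, so the margin of error is 1.645 × 0.02217 = 0.03647.
Point estimate p̂₁ − p̂₂ = 0.5548 − 0.3903 = 0.1645.
0.1645 ± 0.03647 → (0.12803, 0.20097).
The interval (0.12803, 0.20097) does not contain 0, so the difference is significant.

significant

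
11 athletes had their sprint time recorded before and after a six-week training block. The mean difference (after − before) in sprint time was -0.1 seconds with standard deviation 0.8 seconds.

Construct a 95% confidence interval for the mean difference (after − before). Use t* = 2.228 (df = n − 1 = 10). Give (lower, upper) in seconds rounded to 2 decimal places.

Paired design: SE = s_d/√n = 0.8/√11 = 0.2412.
t* = 2.228; margin of error = 2.228 × 0.2412 = 0.5374.
-0.1 ± 0.5374 → (-0.64, 0.44).

(-0.64, 0.44)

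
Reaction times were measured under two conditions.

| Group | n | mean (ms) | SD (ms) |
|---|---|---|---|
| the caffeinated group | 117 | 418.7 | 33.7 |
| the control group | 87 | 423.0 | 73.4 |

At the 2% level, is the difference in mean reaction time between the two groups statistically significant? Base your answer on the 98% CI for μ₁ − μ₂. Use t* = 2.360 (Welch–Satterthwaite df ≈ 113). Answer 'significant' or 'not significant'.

not significant

Standard errors of each mean: 33.7/√117 = 3.1156 and 73.4/√87 = 7.8693.
SE(x̄₁ − x̄₂) = √(3.1156² + 7.8693²) = 8.4636 for independent samples with unequal variances.
With t* = 2.360, the margin is 2.360 × 8.4636 = 19.9741.
x̄₁ − x̄₂ = 418.7 − 423.0 = -4.3000; the interval is -4.3000 ± 19.9741 = (-24.2741, 15.6741).
The interval (-24.2741, 15.6741) contains 0, so the difference is not significant.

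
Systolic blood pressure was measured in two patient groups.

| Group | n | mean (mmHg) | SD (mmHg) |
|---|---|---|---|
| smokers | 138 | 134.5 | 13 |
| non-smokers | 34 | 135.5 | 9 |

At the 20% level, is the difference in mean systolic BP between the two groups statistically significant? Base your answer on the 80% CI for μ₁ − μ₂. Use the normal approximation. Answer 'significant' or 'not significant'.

not significant

Standard errors of each mean: 13/√138 = 1.1066 and 9/√34 = 1.5435.
SE(x̄₁ − x̄₂) = √(1.1066² + 1.5435²) = 1.8992 for independent samples with unequal variances.
With z* = 1.282, the margin is 1.282 × 1.8992 = 2.4348.
x̄₁ − x̄₂ = 134.5 − 135.5 = -1.0000; the interval is -1.0000 ± 2.4348 = (-3.4348, 1.4348).
The interval (-3.4348, 1.4348) contains 0, so the difference is not significant.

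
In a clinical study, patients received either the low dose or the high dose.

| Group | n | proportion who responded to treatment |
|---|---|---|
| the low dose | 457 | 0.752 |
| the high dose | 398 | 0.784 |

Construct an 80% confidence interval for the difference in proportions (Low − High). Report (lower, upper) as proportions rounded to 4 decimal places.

SE₁ = √(p̂₁(1−p̂₁)/n₁) = √(0.7520·0.2480/457) = 0.02020; SE₂ = √(0.7840·0.2160/398) = 0.02063.
Independent samples: SE of the difference = √(SE₁² + SE₂²) = √(0.00040804 + 0.0004255969) = 0.02887.
z* for 80% confidence is 1.282, so the margin of error is 1.282 × 0.02887 = 0.03701.
Point estimate p̂₁ − p̂₂ = 0.7520 − 0.7840 = -0.0320.
-0.0320 ± 0.03701 → (-0.0690, 0.0050).

(-0.0690, 0.0050)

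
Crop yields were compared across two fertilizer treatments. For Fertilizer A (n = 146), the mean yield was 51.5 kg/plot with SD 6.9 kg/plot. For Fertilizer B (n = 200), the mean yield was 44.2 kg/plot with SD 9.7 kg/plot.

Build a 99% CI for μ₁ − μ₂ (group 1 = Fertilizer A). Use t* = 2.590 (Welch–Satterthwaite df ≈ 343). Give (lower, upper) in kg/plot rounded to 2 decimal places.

SE₁ = s₁/√n₁ = 6.9/√146 = 0.5710; SE₂ = 9.7/√200 = 0.6859.
Independent samples, unequal variances: SE_diff = √(SE₁² + SE₂²) = √(0.326041 + 0.47045881) = 0.8925.
t* = 2.590, so margin of error = 2.590 × 0.8925 = 2.3116.
Difference in means = 51.5 − 44.2 = 7.3000.
7.3000 ± 2.3116 → (4.99, 9.61).

(4.99, 9.61)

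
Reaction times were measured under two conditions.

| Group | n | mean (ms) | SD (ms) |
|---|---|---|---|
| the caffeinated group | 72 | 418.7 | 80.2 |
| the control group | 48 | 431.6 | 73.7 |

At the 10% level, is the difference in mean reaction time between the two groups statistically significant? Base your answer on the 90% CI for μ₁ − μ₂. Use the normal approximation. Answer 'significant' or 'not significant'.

not significant

SE₁ = s₁/√n₁ = 80.2/√72 = 9.4517; SE₂ = 73.7/√48 = 10.6377.
Independent samples, unequal variances: SE_diff = √(SE₁² + SE₂²) = √(89.33463289 + 113.16066129) = 14.2301.
z* = 1.645, so margin of error = 1.645 × 14.2301 = 23.4085.
Difference in means = 418.7 − 431.6 = -12.9000.
-12.9000 ± 23.4085 → (-36.3085, 10.5085).
The interval (-36.3085, 10.5085) contains 0, so the difference is not significant.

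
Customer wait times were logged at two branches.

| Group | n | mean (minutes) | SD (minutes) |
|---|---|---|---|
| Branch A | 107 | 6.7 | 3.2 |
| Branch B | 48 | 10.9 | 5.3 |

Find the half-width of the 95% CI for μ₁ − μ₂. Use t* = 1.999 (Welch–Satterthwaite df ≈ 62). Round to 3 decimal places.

Standard errors of each mean: 3.2/√107 = 0.3094 and 5.3/√48 = 0.7650.
SE(x̄₁ − x̄₂) = √(0.3094² + 0.7650²) = 0.8252 for independent samples with unequal variances.
With t* = 1.999, the margin is 1.999 × 0.8252 = 1.6496.

1.650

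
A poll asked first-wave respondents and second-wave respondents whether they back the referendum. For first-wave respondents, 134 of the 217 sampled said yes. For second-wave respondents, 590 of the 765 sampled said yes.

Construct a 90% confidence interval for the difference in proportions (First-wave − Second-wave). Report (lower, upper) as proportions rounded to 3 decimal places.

(-0.213, -0.094)

p̂₁ = 134/217 = 0.6175 and p̂₂ = 590/765 = 0.7712.
SE₁ = √(p̂₁(1−p̂₁)/n₁) = √(0.6175·0.3825/217) = 0.03299; SE₂ = √(0.7712·0.2288/765) = 0.01519.
Independent samples: SE of the difference = √(SE₁² + SE₂²) = √(0.0010883401 + 0.0002307361) = 0.03632.
z* for 90% confidence is 1.645, so the margin of error is 1.645 × 0.03632 = 0.05975.
Point estimate p̂₁ − p̂₂ = 0.6175 − 0.7712 = -0.1537.
-0.1537 ± 0.05975 → (-0.213, -0.094).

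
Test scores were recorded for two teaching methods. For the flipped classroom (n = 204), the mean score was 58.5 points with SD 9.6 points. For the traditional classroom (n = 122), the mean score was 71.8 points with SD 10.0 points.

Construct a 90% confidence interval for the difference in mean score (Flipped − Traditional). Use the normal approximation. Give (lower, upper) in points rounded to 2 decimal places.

Per-group SEs: s₁/√n₁ = 9.6/√204 = 0.6721, s₂/√n₂ = 10.0/√122 = 0.9054.
Unpooled SE of the difference: √(0.45171841 + 0.81974916) = 1.1276.
Margin of error = z* · SE = 1.645 × 1.1276 = 1.8549.
x̄₁ − x̄₂ = 58.5 − 71.8 = -13.3000.
CI: -13.3000 ± 1.8549 = (-15.15, -11.45).

(-15.15, -11.45)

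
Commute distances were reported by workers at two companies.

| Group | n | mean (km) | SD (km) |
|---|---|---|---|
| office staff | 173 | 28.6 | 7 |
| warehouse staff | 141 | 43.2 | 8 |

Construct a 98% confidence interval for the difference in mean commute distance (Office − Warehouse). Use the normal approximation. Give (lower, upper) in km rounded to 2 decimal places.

Standard errors of each mean: 7/√173 = 0.5322 and 8/√141 = 0.6737.
SE(x̄₁ − x̄₂) = √(0.5322² + 0.6737²) = 0.8586 for independent samples with unequal variances.
With z* = 2.326, the margin is 2.326 × 0.8586 = 1.9971.
x̄₁ − x̄₂ = 28.6 − 43.2 = -14.6000; the interval is -14.6000 ± 1.9971 = (-16.60, -12.60).

(-16.60, -12.60)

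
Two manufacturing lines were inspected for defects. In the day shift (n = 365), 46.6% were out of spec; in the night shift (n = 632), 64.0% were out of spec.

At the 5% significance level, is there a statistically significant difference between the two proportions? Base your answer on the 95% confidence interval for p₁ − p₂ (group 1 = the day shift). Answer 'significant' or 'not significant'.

significant

SE₁ = √(p̂₁(1−p̂₁)/n₁) = √(0.4660·0.5340/365) = 0.02611; SE₂ = √(0.6400·0.3600/632) = 0.01909.
Independent samples: SE of the difference = √(SE₁² + SE₂²) = √(0.0006817321 + 0.0003644281) = 0.03234.
z* for 95% confidence is 1.960, so the margin of error is 1.960 × 0.03234 = 0.06339.
Point estimate p̂₁ − p̂₂ = 0.4660 − 0.6400 = -0.1740.
-0.1740 ± 0.06339 → (-0.23739, -0.11061).
The interval (-0.23739, -0.11061) does not contain 0, so the difference is significant.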